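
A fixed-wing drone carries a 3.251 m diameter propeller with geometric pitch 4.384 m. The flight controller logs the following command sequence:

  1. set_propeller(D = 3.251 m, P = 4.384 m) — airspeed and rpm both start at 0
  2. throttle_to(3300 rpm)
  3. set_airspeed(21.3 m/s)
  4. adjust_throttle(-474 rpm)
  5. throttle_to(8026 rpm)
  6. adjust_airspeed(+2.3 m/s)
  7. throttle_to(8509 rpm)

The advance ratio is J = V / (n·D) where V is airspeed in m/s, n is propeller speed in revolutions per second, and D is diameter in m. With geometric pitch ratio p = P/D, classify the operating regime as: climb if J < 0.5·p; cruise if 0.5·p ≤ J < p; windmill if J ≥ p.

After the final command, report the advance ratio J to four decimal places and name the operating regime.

set_propeller: D = 3.251 m, P = 4.384 m (p = P/D = 1.348508); state ← (V=0, rpm=0)
throttle_to(3300): rpm ← 3300
set_airspeed(21.3): V ← 21.3 m/s
adjust_throttle(-474): rpm ← 3300 -474 = 2826
throttle_to(8026): rpm ← 8026
adjust_airspeed(+2.3): V ← 21.3 +2.3 = 23.6 m/s
throttle_to(8509): rpm ← 8509
final state: V = 23.6 m/s, rpm = 8509 → n = rpm/60 = 141.816667 rev/s
J = V / (n·D) = 23.6 / (141.816667 × 3.251) = 0.051188
regime bands: climb J<0.6743 | cruise [0.6743, 1.3485) | windmill J≥1.3485
J = 0.0512 → climb

J = 0.0512, regime = climb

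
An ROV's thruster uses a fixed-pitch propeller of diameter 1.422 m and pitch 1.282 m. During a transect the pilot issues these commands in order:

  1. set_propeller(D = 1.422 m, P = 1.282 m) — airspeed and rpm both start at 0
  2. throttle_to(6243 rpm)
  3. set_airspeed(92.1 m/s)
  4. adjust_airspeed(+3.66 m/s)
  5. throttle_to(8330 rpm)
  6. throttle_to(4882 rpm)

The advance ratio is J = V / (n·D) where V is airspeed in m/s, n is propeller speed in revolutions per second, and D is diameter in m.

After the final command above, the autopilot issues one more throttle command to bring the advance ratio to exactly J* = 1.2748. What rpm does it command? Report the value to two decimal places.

rpm = 3169.52

set_propeller: D = 1.422 m, P = 1.282 m (p = P/D = 0.901547); state ← (V=0, rpm=0)
throttle_to(6243): rpm ← 6243
set_airspeed(92.1): V ← 92.1 m/s
adjust_airspeed(+3.66): V ← 92.1 +3.66 = 95.76 m/s
throttle_to(8330): rpm ← 8330
throttle_to(4882): rpm ← 4882
final state: V = 95.76 m/s, rpm = 4882 → n = rpm/60 = 81.366667 rev/s
target J* = 1.2748; solve J* = V/(n·D) for n: n = V/(J*·D) = 95.76/(1.2748 × 1.422) = 52.825363 rev/s
rpm = 60·n = 3169.521752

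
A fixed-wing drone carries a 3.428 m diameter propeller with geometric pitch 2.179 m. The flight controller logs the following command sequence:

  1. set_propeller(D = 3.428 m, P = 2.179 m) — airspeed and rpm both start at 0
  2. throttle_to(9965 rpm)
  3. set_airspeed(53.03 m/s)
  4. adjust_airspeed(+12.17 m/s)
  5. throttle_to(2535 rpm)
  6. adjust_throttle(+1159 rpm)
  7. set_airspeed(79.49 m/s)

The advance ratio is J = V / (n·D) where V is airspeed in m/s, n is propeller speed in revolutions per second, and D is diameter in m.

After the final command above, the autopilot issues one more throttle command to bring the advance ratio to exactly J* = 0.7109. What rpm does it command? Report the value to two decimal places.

rpm = 1957.11

set_propeller: D = 3.428 m, P = 2.179 m (p = P/D = 0.635648); state ← (V=0, rpm=0)
throttle_to(9965): rpm ← 9965
set_airspeed(53.03): V ← 53.03 m/s
adjust_airspeed(+12.17): V ← 53.03 +12.17 = 65.2 m/s
throttle_to(2535): rpm ← 2535
adjust_throttle(+1159): rpm ← 2535 +1159 = 3694
set_airspeed(79.49): V ← 79.49 m/s
final state: V = 79.49 m/s, rpm = 3694 → n = rpm/60 = 61.566667 rev/s
target J* = 0.7109; solve J* = V/(n·D) for n: n = V/(J*·D) = 79.49/(0.7109 × 3.428) = 32.618439 rev/s
rpm = 60·n = 1957.106322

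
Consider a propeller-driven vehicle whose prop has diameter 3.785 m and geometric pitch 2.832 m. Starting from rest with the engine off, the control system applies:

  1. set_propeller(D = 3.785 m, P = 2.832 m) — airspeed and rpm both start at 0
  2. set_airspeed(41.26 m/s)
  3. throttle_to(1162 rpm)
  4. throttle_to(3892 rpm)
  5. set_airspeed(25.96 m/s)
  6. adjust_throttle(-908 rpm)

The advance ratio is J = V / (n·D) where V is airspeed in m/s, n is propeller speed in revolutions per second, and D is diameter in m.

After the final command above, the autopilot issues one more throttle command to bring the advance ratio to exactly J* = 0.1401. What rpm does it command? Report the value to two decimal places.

set_propeller: D = 3.785 m, P = 2.832 m (p = P/D = 0.748217); state ← (V=0, rpm=0)
set_airspeed(41.26): V ← 41.26 m/s
throttle_to(1162): rpm ← 1162
throttle_to(3892): rpm ← 3892
set_airspeed(25.96): V ← 25.96 m/s
adjust_throttle(-908): rpm ← 3892 -908 = 2984
final state: V = 25.96 m/s, rpm = 2984 → n = rpm/60 = 49.733333 rev/s
target J* = 0.1401; solve J* = V/(n·D) for n: n = V/(J*·D) = 25.96/(0.1401 × 3.785) = 48.955407 rev/s
rpm = 60·n = 2937.324444

rpm = 2937.32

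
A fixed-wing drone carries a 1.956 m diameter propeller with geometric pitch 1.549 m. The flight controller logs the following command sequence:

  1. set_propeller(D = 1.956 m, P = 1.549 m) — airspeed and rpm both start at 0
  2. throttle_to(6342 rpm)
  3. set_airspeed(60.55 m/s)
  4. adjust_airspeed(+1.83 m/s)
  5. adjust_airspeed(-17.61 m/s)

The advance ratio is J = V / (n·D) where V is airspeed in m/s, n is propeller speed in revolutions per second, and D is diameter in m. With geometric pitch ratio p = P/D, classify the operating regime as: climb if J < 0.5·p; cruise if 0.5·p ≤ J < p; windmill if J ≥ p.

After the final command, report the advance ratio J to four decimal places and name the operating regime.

set_propeller: D = 1.956 m, P = 1.549 m (p = P/D = 0.791922); state ← (V=0, rpm=0)
throttle_to(6342): rpm ← 6342
set_airspeed(60.55): V ← 60.55 m/s
adjust_airspeed(+1.83): V ← 60.55 +1.83 = 62.38 m/s
adjust_airspeed(-17.61): V ← 62.38 -17.61 = 44.77 m/s
final state: V = 44.77 m/s, rpm = 6342 → n = rpm/60 = 105.700000 rev/s
J = V / (n·D) = 44.77 / (105.700000 × 1.956) = 0.216543
regime bands: climb J<0.3960 | cruise [0.3960, 0.7919) | windmill J≥0.7919
J = 0.2165 → climb

J = 0.2165, regime = climb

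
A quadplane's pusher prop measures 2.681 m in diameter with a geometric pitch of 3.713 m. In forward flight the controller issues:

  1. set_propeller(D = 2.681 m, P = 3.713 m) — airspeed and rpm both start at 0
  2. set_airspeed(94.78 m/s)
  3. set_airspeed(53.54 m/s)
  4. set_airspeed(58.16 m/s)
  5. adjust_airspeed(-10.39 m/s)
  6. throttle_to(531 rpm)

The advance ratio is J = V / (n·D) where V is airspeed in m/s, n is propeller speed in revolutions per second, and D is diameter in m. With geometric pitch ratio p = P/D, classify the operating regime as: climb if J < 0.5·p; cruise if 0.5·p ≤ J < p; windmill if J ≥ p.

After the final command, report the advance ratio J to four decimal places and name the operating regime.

J = 2.0133, regime = windmill

set_propeller: D = 2.681 m, P = 3.713 m (p = P/D = 1.384931); state ← (V=0, rpm=0)
set_airspeed(94.78): V ← 94.78 m/s
set_airspeed(53.54): V ← 53.54 m/s
set_airspeed(58.16): V ← 58.16 m/s
adjust_airspeed(-10.39): V ← 58.16 -10.39 = 47.77 m/s
throttle_to(531): rpm ← 531
final state: V = 47.77 m/s, rpm = 531 → n = rpm/60 = 8.850000 rev/s
J = V / (n·D) = 47.77 / (8.850000 × 2.681) = 2.013331
regime bands: climb J<0.6925 | cruise [0.6925, 1.3849) | windmill J≥1.3849
J = 2.0133 → windmill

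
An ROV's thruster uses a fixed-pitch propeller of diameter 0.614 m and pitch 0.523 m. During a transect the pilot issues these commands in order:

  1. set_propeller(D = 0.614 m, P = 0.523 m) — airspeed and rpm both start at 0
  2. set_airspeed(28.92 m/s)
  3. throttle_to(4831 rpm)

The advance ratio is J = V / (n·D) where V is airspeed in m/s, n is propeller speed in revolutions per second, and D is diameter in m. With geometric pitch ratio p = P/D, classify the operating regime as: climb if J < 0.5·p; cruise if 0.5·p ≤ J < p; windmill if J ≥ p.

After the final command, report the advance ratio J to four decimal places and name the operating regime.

J = 0.5850, regime = cruise

set_propeller: D = 0.614 m, P = 0.523 m (p = P/D = 0.851792); state ← (V=0, rpm=0)
set_airspeed(28.92): V ← 28.92 m/s
throttle_to(4831): rpm ← 4831
final state: V = 28.92 m/s, rpm = 4831 → n = rpm/60 = 80.516667 rev/s
J = V / (n·D) = 28.92 / (80.516667 × 0.614) = 0.584984
regime bands: climb J<0.4259 | cruise [0.4259, 0.8518) | windmill J≥0.8518
J = 0.5850 → cruise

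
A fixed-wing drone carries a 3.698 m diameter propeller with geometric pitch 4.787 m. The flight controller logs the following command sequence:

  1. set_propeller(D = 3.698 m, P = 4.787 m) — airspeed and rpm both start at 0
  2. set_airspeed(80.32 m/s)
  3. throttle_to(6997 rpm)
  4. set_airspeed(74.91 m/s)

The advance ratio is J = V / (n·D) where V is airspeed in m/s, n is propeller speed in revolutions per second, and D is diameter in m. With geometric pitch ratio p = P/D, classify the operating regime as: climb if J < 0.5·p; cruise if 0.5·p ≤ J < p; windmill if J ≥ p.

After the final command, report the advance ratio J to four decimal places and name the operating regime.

set_propeller: D = 3.698 m, P = 4.787 m (p = P/D = 1.294484); state ← (V=0, rpm=0)
set_airspeed(80.32): V ← 80.32 m/s
throttle_to(6997): rpm ← 6997
set_airspeed(74.91): V ← 74.91 m/s
final state: V = 74.91 m/s, rpm = 6997 → n = rpm/60 = 116.616667 rev/s
J = V / (n·D) = 74.91 / (116.616667 × 3.698) = 0.173705
regime bands: climb J<0.6472 | cruise [0.6472, 1.2945) | windmill J≥1.2945
J = 0.1737 → climb

J = 0.1737, regime = climb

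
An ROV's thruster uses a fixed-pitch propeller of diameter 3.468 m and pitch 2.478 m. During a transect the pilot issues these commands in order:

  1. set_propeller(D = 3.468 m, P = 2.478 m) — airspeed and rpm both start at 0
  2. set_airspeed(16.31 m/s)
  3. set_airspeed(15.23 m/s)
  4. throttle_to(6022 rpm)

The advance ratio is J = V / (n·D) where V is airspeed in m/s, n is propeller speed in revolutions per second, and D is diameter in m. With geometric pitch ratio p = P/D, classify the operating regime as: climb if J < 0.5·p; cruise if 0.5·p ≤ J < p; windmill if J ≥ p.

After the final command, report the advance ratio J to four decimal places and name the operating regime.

J = 0.0438, regime = climb

set_propeller: D = 3.468 m, P = 2.478 m (p = P/D = 0.714533); state ← (V=0, rpm=0)
set_airspeed(16.31): V ← 16.31 m/s
set_airspeed(15.23): V ← 15.23 m/s
throttle_to(6022): rpm ← 6022
final state: V = 15.23 m/s, rpm = 6022 → n = rpm/60 = 100.366667 rev/s
J = V / (n·D) = 15.23 / (100.366667 × 3.468) = 0.043755
regime bands: climb J<0.3573 | cruise [0.3573, 0.7145) | windmill J≥0.7145
J = 0.0438 → climb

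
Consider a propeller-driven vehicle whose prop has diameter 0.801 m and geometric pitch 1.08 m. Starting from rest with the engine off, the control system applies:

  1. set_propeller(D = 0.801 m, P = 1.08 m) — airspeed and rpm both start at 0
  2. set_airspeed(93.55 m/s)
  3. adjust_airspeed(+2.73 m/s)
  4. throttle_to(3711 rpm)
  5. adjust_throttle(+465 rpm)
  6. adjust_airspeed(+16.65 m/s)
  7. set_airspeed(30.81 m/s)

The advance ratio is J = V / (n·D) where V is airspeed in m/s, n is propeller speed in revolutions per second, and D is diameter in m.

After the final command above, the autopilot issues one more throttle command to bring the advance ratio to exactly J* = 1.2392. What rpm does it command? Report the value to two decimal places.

set_propeller: D = 0.801 m, P = 1.08 m (p = P/D = 1.348315); state ← (V=0, rpm=0)
set_airspeed(93.55): V ← 93.55 m/s
adjust_airspeed(+2.73): V ← 93.55 +2.73 = 96.28 m/s
throttle_to(3711): rpm ← 3711
adjust_throttle(+465): rpm ← 3711 +465 = 4176
adjust_airspeed(+16.65): V ← 96.28 +16.65 = 112.93 m/s
set_airspeed(30.81): V ← 30.81 m/s
final state: V = 30.81 m/s, rpm = 4176 → n = rpm/60 = 69.600000 rev/s
target J* = 1.2392; solve J* = V/(n·D) for n: n = V/(J*·D) = 30.81/(1.2392 × 0.801) = 31.039719 rev/s
rpm = 60·n = 1862.383125

rpm = 1862.38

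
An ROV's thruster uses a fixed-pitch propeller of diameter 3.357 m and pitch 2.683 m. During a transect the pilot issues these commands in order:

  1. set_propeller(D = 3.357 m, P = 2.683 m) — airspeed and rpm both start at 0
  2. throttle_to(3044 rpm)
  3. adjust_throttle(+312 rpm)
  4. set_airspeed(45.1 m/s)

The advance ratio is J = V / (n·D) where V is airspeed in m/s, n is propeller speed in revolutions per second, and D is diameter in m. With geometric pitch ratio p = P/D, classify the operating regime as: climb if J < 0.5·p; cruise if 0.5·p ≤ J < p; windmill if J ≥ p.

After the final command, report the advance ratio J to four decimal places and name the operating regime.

J = 0.2402, regime = climb

set_propeller: D = 3.357 m, P = 2.683 m (p = P/D = 0.799225); state ← (V=0, rpm=0)
throttle_to(3044): rpm ← 3044
adjust_throttle(+312): rpm ← 3044 +312 = 3356
set_airspeed(45.1): V ← 45.1 m/s
final state: V = 45.1 m/s, rpm = 3356 → n = rpm/60 = 55.933333 rev/s
J = V / (n·D) = 45.1 / (55.933333 × 3.357) = 0.240190
regime bands: climb J<0.3996 | cruise [0.3996, 0.7992) | windmill J≥0.7992
J = 0.2402 → climb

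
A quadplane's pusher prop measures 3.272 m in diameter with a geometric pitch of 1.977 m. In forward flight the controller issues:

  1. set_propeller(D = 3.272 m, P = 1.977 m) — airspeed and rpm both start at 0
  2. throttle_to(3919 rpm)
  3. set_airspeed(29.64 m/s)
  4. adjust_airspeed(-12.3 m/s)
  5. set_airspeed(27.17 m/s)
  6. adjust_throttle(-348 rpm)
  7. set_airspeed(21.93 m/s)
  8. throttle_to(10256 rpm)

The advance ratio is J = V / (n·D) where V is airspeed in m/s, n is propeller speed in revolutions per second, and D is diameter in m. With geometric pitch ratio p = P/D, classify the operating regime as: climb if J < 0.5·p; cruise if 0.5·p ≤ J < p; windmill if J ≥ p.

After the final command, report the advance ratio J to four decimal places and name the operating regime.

J = 0.0392, regime = climb

set_propeller: D = 3.272 m, P = 1.977 m (p = P/D = 0.604218); state ← (V=0, rpm=0)
throttle_to(3919): rpm ← 3919
set_airspeed(29.64): V ← 29.64 m/s
adjust_airspeed(-12.3): V ← 29.64 -12.3 = 17.34 m/s
set_airspeed(27.17): V ← 27.17 m/s
adjust_throttle(-348): rpm ← 3919 -348 = 3571
set_airspeed(21.93): V ← 21.93 m/s
throttle_to(10256): rpm ← 10256
final state: V = 21.93 m/s, rpm = 10256 → n = rpm/60 = 170.933333 rev/s
J = V / (n·D) = 21.93 / (170.933333 × 3.272) = 0.039210
regime bands: climb J<0.3021 | cruise [0.3021, 0.6042) | windmill J≥0.6042
J = 0.0392 → climb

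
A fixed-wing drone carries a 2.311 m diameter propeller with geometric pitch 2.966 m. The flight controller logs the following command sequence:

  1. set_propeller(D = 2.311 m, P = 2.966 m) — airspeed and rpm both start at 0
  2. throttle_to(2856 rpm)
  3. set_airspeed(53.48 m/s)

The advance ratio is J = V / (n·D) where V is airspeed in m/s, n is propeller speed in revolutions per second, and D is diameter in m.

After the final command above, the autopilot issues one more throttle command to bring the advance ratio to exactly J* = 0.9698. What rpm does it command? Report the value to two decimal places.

set_propeller: D = 2.311 m, P = 2.966 m (p = P/D = 1.283427); state ← (V=0, rpm=0)
throttle_to(2856): rpm ← 2856
set_airspeed(53.48): V ← 53.48 m/s
final state: V = 53.48 m/s, rpm = 2856 → n = rpm/60 = 47.600000 rev/s
target J* = 0.9698; solve J* = V/(n·D) for n: n = V/(J*·D) = 53.48/(0.9698 × 2.311) = 23.862134 rev/s
rpm = 60·n = 1431.728017

rpm = 1431.73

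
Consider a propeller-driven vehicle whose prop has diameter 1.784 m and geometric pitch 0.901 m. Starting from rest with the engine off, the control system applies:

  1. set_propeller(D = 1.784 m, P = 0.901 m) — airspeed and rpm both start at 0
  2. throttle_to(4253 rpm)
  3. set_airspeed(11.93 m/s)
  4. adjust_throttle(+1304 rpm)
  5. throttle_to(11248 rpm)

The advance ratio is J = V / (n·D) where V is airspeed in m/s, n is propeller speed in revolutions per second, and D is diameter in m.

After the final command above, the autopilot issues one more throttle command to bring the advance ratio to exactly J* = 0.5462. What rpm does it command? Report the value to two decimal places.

set_propeller: D = 1.784 m, P = 0.901 m (p = P/D = 0.505045); state ← (V=0, rpm=0)
throttle_to(4253): rpm ← 4253
set_airspeed(11.93): V ← 11.93 m/s
adjust_throttle(+1304): rpm ← 4253 +1304 = 5557
throttle_to(11248): rpm ← 11248
final state: V = 11.93 m/s, rpm = 11248 → n = rpm/60 = 187.466667 rev/s
target J* = 0.5462; solve J* = V/(n·D) for n: n = V/(J*·D) = 11.93/(0.5462 × 1.784) = 12.243171 rev/s
rpm = 60·n = 734.590230

rpm = 734.59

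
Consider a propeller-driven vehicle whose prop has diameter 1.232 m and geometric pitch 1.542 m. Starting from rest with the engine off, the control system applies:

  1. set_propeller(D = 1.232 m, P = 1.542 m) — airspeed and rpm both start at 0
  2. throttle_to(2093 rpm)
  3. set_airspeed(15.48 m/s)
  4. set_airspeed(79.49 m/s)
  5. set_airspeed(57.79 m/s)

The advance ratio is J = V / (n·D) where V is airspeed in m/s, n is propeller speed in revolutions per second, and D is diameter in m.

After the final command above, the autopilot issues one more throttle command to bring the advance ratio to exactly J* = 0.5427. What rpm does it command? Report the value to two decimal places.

set_propeller: D = 1.232 m, P = 1.542 m (p = P/D = 1.251623); state ← (V=0, rpm=0)
throttle_to(2093): rpm ← 2093
set_airspeed(15.48): V ← 15.48 m/s
set_airspeed(79.49): V ← 79.49 m/s
set_airspeed(57.79): V ← 57.79 m/s
final state: V = 57.79 m/s, rpm = 2093 → n = rpm/60 = 34.883333 rev/s
target J* = 0.5427; solve J* = V/(n·D) for n: n = V/(J*·D) = 57.79/(0.5427 × 1.232) = 86.433513 rev/s
rpm = 60·n = 5186.010783

rpm = 5186.01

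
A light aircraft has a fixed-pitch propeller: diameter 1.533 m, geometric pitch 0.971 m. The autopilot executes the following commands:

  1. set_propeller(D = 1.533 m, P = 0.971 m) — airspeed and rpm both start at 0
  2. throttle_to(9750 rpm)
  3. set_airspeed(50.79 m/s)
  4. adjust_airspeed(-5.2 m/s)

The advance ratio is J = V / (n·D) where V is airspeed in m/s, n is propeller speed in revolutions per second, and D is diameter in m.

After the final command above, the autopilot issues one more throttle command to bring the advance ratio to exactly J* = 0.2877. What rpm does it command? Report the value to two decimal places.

rpm = 6202.10

set_propeller: D = 1.533 m, P = 0.971 m (p = P/D = 0.633399); state ← (V=0, rpm=0)
throttle_to(9750): rpm ← 9750
set_airspeed(50.79): V ← 50.79 m/s
adjust_airspeed(-5.2): V ← 50.79 -5.2 = 45.59 m/s
final state: V = 45.59 m/s, rpm = 9750 → n = rpm/60 = 162.500000 rev/s
target J* = 0.2877; solve J* = V/(n·D) for n: n = V/(J*·D) = 45.59/(0.2877 × 1.533) = 103.368348 rev/s
rpm = 60·n = 6202.100878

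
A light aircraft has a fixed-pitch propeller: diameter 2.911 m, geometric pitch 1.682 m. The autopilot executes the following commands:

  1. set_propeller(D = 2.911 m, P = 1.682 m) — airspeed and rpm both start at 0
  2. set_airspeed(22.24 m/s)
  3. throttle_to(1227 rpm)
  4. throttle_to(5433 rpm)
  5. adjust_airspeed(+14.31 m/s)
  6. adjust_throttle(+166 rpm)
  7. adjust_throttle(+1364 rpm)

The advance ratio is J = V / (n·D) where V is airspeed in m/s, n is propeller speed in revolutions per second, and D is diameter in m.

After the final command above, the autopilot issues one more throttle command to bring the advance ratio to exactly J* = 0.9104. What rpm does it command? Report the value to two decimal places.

rpm = 827.49

set_propeller: D = 2.911 m, P = 1.682 m (p = P/D = 0.577808); state ← (V=0, rpm=0)
set_airspeed(22.24): V ← 22.24 m/s
throttle_to(1227): rpm ← 1227
throttle_to(5433): rpm ← 5433
adjust_airspeed(+14.31): V ← 22.24 +14.31 = 36.55 m/s
adjust_throttle(+166): rpm ← 5433 +166 = 5599
adjust_throttle(+1364): rpm ← 5599 +1364 = 6963
final state: V = 36.55 m/s, rpm = 6963 → n = rpm/60 = 116.050000 rev/s
target J* = 0.9104; solve J* = V/(n·D) for n: n = V/(J*·D) = 36.55/(0.9104 × 2.911) = 13.791545 rev/s
rpm = 60·n = 827.492711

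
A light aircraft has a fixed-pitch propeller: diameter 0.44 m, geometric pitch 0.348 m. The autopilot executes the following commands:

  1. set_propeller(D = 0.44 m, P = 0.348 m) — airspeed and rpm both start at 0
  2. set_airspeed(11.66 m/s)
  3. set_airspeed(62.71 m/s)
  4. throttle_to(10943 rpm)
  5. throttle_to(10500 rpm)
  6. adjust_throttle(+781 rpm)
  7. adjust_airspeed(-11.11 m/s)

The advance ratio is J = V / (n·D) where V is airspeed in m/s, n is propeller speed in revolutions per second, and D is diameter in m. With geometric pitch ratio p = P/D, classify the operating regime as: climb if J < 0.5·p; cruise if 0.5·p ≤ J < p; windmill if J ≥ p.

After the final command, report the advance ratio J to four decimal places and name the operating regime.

J = 0.6237, regime = cruise

set_propeller: D = 0.44 m, P = 0.348 m (p = P/D = 0.790909); state ← (V=0, rpm=0)
set_airspeed(11.66): V ← 11.66 m/s
set_airspeed(62.71): V ← 62.71 m/s
throttle_to(10943): rpm ← 10943
throttle_to(10500): rpm ← 10500
adjust_throttle(+781): rpm ← 10500 +781 = 11281
adjust_airspeed(-11.11): V ← 62.71 -11.11 = 51.6 m/s
final state: V = 51.6 m/s, rpm = 11281 → n = rpm/60 = 188.016667 rev/s
J = V / (n·D) = 51.6 / (188.016667 × 0.44) = 0.623736
regime bands: climb J<0.3955 | cruise [0.3955, 0.7909) | windmill J≥0.7909
J = 0.6237 → cruise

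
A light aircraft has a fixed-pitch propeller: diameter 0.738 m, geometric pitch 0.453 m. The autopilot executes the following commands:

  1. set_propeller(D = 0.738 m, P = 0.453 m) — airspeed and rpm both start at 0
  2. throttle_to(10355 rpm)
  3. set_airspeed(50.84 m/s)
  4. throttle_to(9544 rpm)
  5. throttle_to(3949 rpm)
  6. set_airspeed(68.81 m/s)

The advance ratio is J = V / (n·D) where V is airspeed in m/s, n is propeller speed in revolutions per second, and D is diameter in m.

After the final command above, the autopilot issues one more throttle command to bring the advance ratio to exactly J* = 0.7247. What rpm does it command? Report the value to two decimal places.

set_propeller: D = 0.738 m, P = 0.453 m (p = P/D = 0.613821); state ← (V=0, rpm=0)
throttle_to(10355): rpm ← 10355
set_airspeed(50.84): V ← 50.84 m/s
throttle_to(9544): rpm ← 9544
throttle_to(3949): rpm ← 3949
set_airspeed(68.81): V ← 68.81 m/s
final state: V = 68.81 m/s, rpm = 3949 → n = rpm/60 = 65.816667 rev/s
target J* = 0.7247; solve J* = V/(n·D) for n: n = V/(J*·D) = 68.81/(0.7247 × 0.738) = 128.658041 rev/s
rpm = 60·n = 7719.482466

rpm = 7719.48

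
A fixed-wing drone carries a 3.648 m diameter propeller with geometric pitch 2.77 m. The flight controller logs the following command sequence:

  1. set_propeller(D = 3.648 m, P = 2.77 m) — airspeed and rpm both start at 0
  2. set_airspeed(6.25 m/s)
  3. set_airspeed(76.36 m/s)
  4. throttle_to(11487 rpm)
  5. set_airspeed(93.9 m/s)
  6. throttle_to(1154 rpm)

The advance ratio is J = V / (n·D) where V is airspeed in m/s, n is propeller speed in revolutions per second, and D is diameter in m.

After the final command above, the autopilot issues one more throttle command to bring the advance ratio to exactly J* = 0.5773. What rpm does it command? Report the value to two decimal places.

rpm = 2675.23

set_propeller: D = 3.648 m, P = 2.77 m (p = P/D = 0.759320); state ← (V=0, rpm=0)
set_airspeed(6.25): V ← 6.25 m/s
set_airspeed(76.36): V ← 76.36 m/s
throttle_to(11487): rpm ← 11487
set_airspeed(93.9): V ← 93.9 m/s
throttle_to(1154): rpm ← 1154
final state: V = 93.9 m/s, rpm = 1154 → n = rpm/60 = 19.233333 rev/s
target J* = 0.5773; solve J* = V/(n·D) for n: n = V/(J*·D) = 93.9/(0.5773 × 3.648) = 44.587098 rev/s
rpm = 60·n = 2675.225870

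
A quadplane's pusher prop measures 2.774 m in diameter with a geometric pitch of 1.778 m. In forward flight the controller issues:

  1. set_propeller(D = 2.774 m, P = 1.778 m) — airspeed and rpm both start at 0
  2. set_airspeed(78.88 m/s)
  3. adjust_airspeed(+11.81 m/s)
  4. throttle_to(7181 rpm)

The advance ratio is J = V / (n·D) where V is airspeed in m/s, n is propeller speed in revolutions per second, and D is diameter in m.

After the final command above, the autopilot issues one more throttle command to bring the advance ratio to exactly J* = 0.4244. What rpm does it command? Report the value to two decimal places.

set_propeller: D = 2.774 m, P = 1.778 m (p = P/D = 0.640952); state ← (V=0, rpm=0)
set_airspeed(78.88): V ← 78.88 m/s
adjust_airspeed(+11.81): V ← 78.88 +11.81 = 90.69 m/s
throttle_to(7181): rpm ← 7181
final state: V = 90.69 m/s, rpm = 7181 → n = rpm/60 = 119.683333 rev/s
target J* = 0.4244; solve J* = V/(n·D) for n: n = V/(J*·D) = 90.69/(0.4244 × 2.774) = 77.033135 rev/s
rpm = 60·n = 4621.988072

rpm = 4621.99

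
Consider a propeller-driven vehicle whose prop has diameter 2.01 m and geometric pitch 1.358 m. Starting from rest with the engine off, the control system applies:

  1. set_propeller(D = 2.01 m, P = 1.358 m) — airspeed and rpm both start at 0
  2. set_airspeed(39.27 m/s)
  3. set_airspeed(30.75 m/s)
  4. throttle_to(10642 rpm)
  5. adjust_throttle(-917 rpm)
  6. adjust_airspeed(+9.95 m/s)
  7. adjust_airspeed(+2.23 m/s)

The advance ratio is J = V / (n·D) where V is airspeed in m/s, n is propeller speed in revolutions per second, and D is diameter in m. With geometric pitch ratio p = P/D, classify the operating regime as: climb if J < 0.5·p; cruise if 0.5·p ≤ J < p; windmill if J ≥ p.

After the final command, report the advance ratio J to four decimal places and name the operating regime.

set_propeller: D = 2.01 m, P = 1.358 m (p = P/D = 0.675622); state ← (V=0, rpm=0)
set_airspeed(39.27): V ← 39.27 m/s
set_airspeed(30.75): V ← 30.75 m/s
throttle_to(10642): rpm ← 10642
adjust_throttle(-917): rpm ← 10642 -917 = 9725
adjust_airspeed(+9.95): V ← 30.75 +9.95 = 40.7 m/s
adjust_airspeed(+2.23): V ← 40.7 +2.23 = 42.93 m/s
final state: V = 42.93 m/s, rpm = 9725 → n = rpm/60 = 162.083333 rev/s
J = V / (n·D) = 42.93 / (162.083333 × 2.01) = 0.131773
regime bands: climb J<0.3378 | cruise [0.3378, 0.6756) | windmill J≥0.6756
J = 0.1318 → climb

J = 0.1318, regime = climb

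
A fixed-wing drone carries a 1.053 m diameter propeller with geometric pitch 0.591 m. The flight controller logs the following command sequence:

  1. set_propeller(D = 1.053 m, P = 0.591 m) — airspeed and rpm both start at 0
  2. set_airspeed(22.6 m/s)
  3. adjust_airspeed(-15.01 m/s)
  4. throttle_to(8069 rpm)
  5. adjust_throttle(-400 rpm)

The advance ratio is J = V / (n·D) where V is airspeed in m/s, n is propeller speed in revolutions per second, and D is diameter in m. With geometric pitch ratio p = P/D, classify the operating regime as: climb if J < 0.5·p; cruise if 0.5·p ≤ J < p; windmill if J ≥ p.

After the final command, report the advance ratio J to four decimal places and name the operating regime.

J = 0.0564, regime = climb

set_propeller: D = 1.053 m, P = 0.591 m (p = P/D = 0.561254); state ← (V=0, rpm=0)
set_airspeed(22.6): V ← 22.6 m/s
adjust_airspeed(-15.01): V ← 22.6 -15.01 = 7.59 m/s
throttle_to(8069): rpm ← 8069
adjust_throttle(-400): rpm ← 8069 -400 = 7669
final state: V = 7.59 m/s, rpm = 7669 → n = rpm/60 = 127.816667 rev/s
J = V / (n·D) = 7.59 / (127.816667 × 1.053) = 0.056393
regime bands: climb J<0.2806 | cruise [0.2806, 0.5613) | windmill J≥0.5613
J = 0.0564 → climb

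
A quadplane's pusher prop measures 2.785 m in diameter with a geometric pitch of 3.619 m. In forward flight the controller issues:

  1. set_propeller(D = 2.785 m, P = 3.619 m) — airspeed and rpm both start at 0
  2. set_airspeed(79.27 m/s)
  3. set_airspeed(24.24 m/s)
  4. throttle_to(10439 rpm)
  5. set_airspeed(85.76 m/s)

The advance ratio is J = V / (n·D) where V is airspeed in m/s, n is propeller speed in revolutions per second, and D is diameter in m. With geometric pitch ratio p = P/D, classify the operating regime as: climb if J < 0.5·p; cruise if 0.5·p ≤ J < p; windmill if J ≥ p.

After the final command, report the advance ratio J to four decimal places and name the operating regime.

J = 0.1770, regime = climb

set_propeller: D = 2.785 m, P = 3.619 m (p = P/D = 1.299461); state ← (V=0, rpm=0)
set_airspeed(79.27): V ← 79.27 m/s
set_airspeed(24.24): V ← 24.24 m/s
throttle_to(10439): rpm ← 10439
set_airspeed(85.76): V ← 85.76 m/s
final state: V = 85.76 m/s, rpm = 10439 → n = rpm/60 = 173.983333 rev/s
J = V / (n·D) = 85.76 / (173.983333 × 2.785) = 0.176991
regime bands: climb J<0.6497 | cruise [0.6497, 1.2995) | windmill J≥1.2995
J = 0.1770 → climb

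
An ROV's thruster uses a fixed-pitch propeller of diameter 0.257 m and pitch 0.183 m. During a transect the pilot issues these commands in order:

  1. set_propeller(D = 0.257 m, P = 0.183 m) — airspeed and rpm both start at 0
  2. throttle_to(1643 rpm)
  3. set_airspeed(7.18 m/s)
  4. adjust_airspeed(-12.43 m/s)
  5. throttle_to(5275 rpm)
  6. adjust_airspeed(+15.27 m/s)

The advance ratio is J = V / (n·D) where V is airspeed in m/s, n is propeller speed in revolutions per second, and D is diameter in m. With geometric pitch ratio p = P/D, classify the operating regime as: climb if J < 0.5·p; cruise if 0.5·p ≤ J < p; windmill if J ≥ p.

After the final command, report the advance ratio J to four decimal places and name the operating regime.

set_propeller: D = 0.257 m, P = 0.183 m (p = P/D = 0.712062); state ← (V=0, rpm=0)
throttle_to(1643): rpm ← 1643
set_airspeed(7.18): V ← 7.18 m/s
adjust_airspeed(-12.43): V ← 7.18 -12.43 = -5.25 m/s
throttle_to(5275): rpm ← 5275
adjust_airspeed(+15.27): V ← -5.25 +15.27 = 10.02 m/s
final state: V = 10.02 m/s, rpm = 5275 → n = rpm/60 = 87.916667 rev/s
J = V / (n·D) = 10.02 / (87.916667 × 0.257) = 0.443469
regime bands: climb J<0.3560 | cruise [0.3560, 0.7121) | windmill J≥0.7121
J = 0.4435 → cruise

J = 0.4435, regime = cruise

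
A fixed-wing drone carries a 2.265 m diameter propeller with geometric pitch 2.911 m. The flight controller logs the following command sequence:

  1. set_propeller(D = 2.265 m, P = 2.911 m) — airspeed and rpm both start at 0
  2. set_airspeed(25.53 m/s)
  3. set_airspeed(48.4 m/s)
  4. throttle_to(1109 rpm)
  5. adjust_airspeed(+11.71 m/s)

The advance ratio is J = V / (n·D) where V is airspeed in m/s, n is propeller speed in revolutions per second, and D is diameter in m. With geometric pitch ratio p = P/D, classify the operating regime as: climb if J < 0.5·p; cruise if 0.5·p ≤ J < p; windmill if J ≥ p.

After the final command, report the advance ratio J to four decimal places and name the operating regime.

J = 1.4358, regime = windmill

set_propeller: D = 2.265 m, P = 2.911 m (p = P/D = 1.285210); state ← (V=0, rpm=0)
set_airspeed(25.53): V ← 25.53 m/s
set_airspeed(48.4): V ← 48.4 m/s
throttle_to(1109): rpm ← 1109
adjust_airspeed(+11.71): V ← 48.4 +11.71 = 60.11 m/s
final state: V = 60.11 m/s, rpm = 1109 → n = rpm/60 = 18.483333 rev/s
J = V / (n·D) = 60.11 / (18.483333 × 2.265) = 1.435814
regime bands: climb J<0.6426 | cruise [0.6426, 1.2852) | windmill J≥1.2852
J = 1.4358 → windmill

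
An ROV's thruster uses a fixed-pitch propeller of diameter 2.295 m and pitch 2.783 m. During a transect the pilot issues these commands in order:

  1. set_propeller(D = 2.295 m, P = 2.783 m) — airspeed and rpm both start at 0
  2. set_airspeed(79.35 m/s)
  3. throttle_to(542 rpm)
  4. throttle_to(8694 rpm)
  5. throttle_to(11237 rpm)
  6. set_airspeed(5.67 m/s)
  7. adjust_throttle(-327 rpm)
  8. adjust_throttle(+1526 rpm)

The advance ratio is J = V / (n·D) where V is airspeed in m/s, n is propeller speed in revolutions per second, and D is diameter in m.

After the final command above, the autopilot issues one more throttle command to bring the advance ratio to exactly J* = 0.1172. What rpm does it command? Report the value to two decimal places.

set_propeller: D = 2.295 m, P = 2.783 m (p = P/D = 1.212636); state ← (V=0, rpm=0)
set_airspeed(79.35): V ← 79.35 m/s
throttle_to(542): rpm ← 542
throttle_to(8694): rpm ← 8694
throttle_to(11237): rpm ← 11237
set_airspeed(5.67): V ← 5.67 m/s
adjust_throttle(-327): rpm ← 11237 -327 = 10910
adjust_throttle(+1526): rpm ← 10910 +1526 = 12436
final state: V = 5.67 m/s, rpm = 12436 → n = rpm/60 = 207.266667 rev/s
target J* = 0.1172; solve J* = V/(n·D) for n: n = V/(J*·D) = 5.67/(0.1172 × 2.295) = 21.080104 rev/s
rpm = 60·n = 1264.806264

rpm = 1264.81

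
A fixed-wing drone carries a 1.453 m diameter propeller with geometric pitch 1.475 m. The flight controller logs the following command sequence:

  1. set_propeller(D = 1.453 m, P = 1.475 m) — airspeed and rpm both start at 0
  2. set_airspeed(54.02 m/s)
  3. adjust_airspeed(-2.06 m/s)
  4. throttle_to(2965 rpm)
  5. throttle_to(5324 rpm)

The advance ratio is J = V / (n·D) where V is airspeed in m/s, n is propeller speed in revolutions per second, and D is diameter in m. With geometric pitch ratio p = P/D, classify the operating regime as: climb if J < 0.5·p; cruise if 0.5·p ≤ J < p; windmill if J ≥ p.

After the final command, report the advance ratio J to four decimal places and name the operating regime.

set_propeller: D = 1.453 m, P = 1.475 m (p = P/D = 1.015141); state ← (V=0, rpm=0)
set_airspeed(54.02): V ← 54.02 m/s
adjust_airspeed(-2.06): V ← 54.02 -2.06 = 51.96 m/s
throttle_to(2965): rpm ← 2965
throttle_to(5324): rpm ← 5324
final state: V = 51.96 m/s, rpm = 5324 → n = rpm/60 = 88.733333 rev/s
J = V / (n·D) = 51.96 / (88.733333 × 1.453) = 0.403011
regime bands: climb J<0.5076 | cruise [0.5076, 1.0151) | windmill J≥1.0151
J = 0.4030 → climb

J = 0.4030, regime = climb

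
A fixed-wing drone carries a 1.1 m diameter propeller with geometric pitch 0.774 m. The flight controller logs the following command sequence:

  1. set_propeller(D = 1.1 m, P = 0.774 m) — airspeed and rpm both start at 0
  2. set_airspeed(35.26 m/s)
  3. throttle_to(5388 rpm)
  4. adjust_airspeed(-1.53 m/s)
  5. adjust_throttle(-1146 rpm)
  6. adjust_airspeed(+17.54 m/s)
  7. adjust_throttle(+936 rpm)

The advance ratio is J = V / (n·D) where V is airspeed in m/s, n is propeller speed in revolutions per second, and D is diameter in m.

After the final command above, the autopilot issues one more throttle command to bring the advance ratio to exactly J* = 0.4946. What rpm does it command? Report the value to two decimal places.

set_propeller: D = 1.1 m, P = 0.774 m (p = P/D = 0.703636); state ← (V=0, rpm=0)
set_airspeed(35.26): V ← 35.26 m/s
throttle_to(5388): rpm ← 5388
adjust_airspeed(-1.53): V ← 35.26 -1.53 = 33.73 m/s
adjust_throttle(-1146): rpm ← 5388 -1146 = 4242
adjust_airspeed(+17.54): V ← 33.73 +17.54 = 51.27 m/s
adjust_throttle(+936): rpm ← 4242 +936 = 5178
final state: V = 51.27 m/s, rpm = 5178 → n = rpm/60 = 86.300000 rev/s
target J* = 0.4946; solve J* = V/(n·D) for n: n = V/(J*·D) = 51.27/(0.4946 × 1.1) = 94.235930 rev/s
rpm = 60·n = 5654.155792

rpm = 5654.16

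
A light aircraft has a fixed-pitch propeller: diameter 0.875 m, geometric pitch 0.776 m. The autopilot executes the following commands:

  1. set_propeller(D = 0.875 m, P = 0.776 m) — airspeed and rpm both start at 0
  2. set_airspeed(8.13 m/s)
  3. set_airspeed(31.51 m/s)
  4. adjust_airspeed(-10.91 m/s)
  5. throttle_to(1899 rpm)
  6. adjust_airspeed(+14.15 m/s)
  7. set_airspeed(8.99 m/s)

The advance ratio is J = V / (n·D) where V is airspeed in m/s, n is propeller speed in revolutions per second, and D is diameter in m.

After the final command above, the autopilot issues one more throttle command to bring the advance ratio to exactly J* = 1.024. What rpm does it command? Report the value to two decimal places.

set_propeller: D = 0.875 m, P = 0.776 m (p = P/D = 0.886857); state ← (V=0, rpm=0)
set_airspeed(8.13): V ← 8.13 m/s
set_airspeed(31.51): V ← 31.51 m/s
adjust_airspeed(-10.91): V ← 31.51 -10.91 = 20.6 m/s
throttle_to(1899): rpm ← 1899
adjust_airspeed(+14.15): V ← 20.6 +14.15 = 34.75 m/s
set_airspeed(8.99): V ← 8.99 m/s
final state: V = 8.99 m/s, rpm = 1899 → n = rpm/60 = 31.650000 rev/s
target J* = 1.024; solve J* = V/(n·D) for n: n = V/(J*·D) = 8.99/(1.024 × 0.875) = 10.033482 rev/s
rpm = 60·n = 602.008929

rpm = 602.01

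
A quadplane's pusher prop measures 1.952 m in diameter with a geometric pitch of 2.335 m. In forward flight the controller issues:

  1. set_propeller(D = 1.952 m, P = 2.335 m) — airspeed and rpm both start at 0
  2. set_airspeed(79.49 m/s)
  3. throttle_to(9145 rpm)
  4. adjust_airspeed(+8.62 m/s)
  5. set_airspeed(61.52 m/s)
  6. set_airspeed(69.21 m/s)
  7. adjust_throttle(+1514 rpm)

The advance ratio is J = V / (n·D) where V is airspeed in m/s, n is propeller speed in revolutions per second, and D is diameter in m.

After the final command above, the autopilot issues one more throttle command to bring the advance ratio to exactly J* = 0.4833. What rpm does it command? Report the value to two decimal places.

set_propeller: D = 1.952 m, P = 2.335 m (p = P/D = 1.196209); state ← (V=0, rpm=0)
set_airspeed(79.49): V ← 79.49 m/s
throttle_to(9145): rpm ← 9145
adjust_airspeed(+8.62): V ← 79.49 +8.62 = 88.11 m/s
set_airspeed(61.52): V ← 61.52 m/s
set_airspeed(69.21): V ← 69.21 m/s
adjust_throttle(+1514): rpm ← 9145 +1514 = 10659
final state: V = 69.21 m/s, rpm = 10659 → n = rpm/60 = 177.650000 rev/s
target J* = 0.4833; solve J* = V/(n·D) for n: n = V/(J*·D) = 69.21/(0.4833 × 1.952) = 73.362182 rev/s
rpm = 60·n = 4401.730928

rpm = 4401.73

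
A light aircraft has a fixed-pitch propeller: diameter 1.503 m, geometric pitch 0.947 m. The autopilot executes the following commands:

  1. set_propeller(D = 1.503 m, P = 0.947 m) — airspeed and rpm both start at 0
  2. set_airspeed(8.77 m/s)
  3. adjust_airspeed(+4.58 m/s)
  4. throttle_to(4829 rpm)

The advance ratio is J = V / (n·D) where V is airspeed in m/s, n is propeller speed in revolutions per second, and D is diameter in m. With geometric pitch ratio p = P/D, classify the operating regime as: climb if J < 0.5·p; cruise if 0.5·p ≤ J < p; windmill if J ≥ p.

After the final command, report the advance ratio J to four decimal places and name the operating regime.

J = 0.1104, regime = climb

set_propeller: D = 1.503 m, P = 0.947 m (p = P/D = 0.630073); state ← (V=0, rpm=0)
set_airspeed(8.77): V ← 8.77 m/s
adjust_airspeed(+4.58): V ← 8.77 +4.58 = 13.35 m/s
throttle_to(4829): rpm ← 4829
final state: V = 13.35 m/s, rpm = 4829 → n = rpm/60 = 80.483333 rev/s
J = V / (n·D) = 13.35 / (80.483333 × 1.503) = 0.110361
regime bands: climb J<0.3150 | cruise [0.3150, 0.6301) | windmill J≥0.6301
J = 0.1104 → climb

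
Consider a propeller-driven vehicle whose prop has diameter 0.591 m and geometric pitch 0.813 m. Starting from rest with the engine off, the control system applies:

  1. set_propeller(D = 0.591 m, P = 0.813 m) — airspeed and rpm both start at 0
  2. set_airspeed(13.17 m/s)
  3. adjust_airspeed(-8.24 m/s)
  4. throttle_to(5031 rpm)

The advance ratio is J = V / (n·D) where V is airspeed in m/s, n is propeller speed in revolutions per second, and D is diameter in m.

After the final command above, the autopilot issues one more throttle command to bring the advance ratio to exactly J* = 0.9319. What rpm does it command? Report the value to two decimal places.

rpm = 537.08

set_propeller: D = 0.591 m, P = 0.813 m (p = P/D = 1.375635); state ← (V=0, rpm=0)
set_airspeed(13.17): V ← 13.17 m/s
adjust_airspeed(-8.24): V ← 13.17 -8.24 = 4.93 m/s
throttle_to(5031): rpm ← 5031
final state: V = 4.93 m/s, rpm = 5031 → n = rpm/60 = 83.850000 rev/s
target J* = 0.9319; solve J* = V/(n·D) for n: n = V/(J*·D) = 4.93/(0.9319 × 0.591) = 8.951383 rev/s
rpm = 60·n = 537.082964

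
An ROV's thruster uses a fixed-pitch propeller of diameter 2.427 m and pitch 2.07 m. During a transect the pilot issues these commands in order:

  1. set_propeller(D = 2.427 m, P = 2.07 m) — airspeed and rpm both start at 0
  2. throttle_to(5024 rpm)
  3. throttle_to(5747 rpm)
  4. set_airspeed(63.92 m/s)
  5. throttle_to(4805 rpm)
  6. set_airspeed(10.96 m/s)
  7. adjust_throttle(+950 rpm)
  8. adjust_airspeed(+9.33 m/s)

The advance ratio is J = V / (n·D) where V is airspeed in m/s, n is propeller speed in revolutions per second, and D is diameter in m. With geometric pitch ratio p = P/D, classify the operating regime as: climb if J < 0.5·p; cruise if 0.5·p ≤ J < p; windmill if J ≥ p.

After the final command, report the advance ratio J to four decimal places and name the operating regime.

set_propeller: D = 2.427 m, P = 2.07 m (p = P/D = 0.852905); state ← (V=0, rpm=0)
throttle_to(5024): rpm ← 5024
throttle_to(5747): rpm ← 5747
set_airspeed(63.92): V ← 63.92 m/s
throttle_to(4805): rpm ← 4805
set_airspeed(10.96): V ← 10.96 m/s
adjust_throttle(+950): rpm ← 4805 +950 = 5755
adjust_airspeed(+9.33): V ← 10.96 +9.33 = 20.29 m/s
final state: V = 20.29 m/s, rpm = 5755 → n = rpm/60 = 95.916667 rev/s
J = V / (n·D) = 20.29 / (95.916667 × 2.427) = 0.087160
regime bands: climb J<0.4265 | cruise [0.4265, 0.8529) | windmill J≥0.8529
J = 0.0872 → climb

J = 0.0872, regime = climb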